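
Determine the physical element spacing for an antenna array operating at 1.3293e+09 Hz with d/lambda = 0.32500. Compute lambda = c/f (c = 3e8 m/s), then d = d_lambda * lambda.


lambda = c / f = 3.0000e+08 / 1.3293e+09 = 0.2256827 m
d = 0.32500 * 0.2256827 = 0.07335 m

0.07335 m


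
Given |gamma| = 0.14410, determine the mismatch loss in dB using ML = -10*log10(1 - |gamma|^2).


ML = -10 * log10(1 - 0.14410^2) = -10 * log10(0.97923519) = 0.09113 dB

0.09113 dB


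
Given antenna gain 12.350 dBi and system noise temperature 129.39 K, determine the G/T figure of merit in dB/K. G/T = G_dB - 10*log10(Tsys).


G/T = 12.350 - 10*log10(129.39) = 12.350 - 21.11901 = -8.769 dB/K

-8.769 dB/K


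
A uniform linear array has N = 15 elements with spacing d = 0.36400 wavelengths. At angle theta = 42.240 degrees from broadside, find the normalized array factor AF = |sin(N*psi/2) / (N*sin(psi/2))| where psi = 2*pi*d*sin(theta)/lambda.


psi = 2*pi*0.36400*sin(42.240 deg) = 1.537461 rad
AF = |sin(15*1.537461/2) / (15*sin(1.537461/2))| = 0.08247

0.08247


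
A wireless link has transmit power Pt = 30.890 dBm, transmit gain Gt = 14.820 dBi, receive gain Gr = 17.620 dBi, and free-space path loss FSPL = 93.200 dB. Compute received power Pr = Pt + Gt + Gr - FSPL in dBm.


Pr = 30.890 + 14.820 + 17.620 - 93.200 = -29.87 dBm

-29.87 dBm


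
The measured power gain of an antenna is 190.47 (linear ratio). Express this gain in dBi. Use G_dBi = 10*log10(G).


G_dBi = 10 * log10(190.47) = 22.80 dBi

22.80 dBi


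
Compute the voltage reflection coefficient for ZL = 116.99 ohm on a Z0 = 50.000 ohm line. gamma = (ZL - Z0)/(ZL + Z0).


gamma = (116.99 - 50.000) / (116.99 + 50.000) = 0.4012

0.4012


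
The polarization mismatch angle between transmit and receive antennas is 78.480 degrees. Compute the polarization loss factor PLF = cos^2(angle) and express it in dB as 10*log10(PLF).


PLF_linear = cos^2(78.480 deg) = 0.03988408
PLF_dB = 10 * log10(0.03988408) = -13.99 dB

-13.99 dB


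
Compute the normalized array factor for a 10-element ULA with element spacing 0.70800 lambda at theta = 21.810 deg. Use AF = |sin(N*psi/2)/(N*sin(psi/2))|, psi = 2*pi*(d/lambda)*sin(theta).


psi = 2*pi*0.70800*sin(21.810 deg) = 1.652749 rad
AF = |sin(10*1.652749/2) / (10*sin(1.652749/2))| = 0.1247

0.1247


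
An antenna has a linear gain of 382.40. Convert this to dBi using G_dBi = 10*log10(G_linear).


G_dBi = 10 * log10(382.40) = 25.83 dBi

25.83 dBi


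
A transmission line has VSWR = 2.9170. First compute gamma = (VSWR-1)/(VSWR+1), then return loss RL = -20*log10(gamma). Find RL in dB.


gamma = (2.9170 - 1) / (2.9170 + 1) = 0.4894052
RL = -20 * log10(0.4894052) = 6.207 dB

6.207 dB


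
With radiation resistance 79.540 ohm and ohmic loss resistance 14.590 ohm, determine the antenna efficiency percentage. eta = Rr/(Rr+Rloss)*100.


eta = 79.540 / (79.540 + 14.590) * 100 = 84.50%

84.50%


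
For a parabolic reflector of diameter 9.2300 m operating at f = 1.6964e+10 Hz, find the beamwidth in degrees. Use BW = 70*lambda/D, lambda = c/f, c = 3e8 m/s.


lambda = c / f = 3.0000e+08 / 1.6964e+10 = 0.01768451 m
BW = 70 * 0.01768451 / 9.2300 = 0.1341 deg

0.1341 deg


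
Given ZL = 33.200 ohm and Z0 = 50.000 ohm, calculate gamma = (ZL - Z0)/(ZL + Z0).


gamma = (33.200 - 50.000) / (33.200 + 50.000) = -0.2019

-0.2019


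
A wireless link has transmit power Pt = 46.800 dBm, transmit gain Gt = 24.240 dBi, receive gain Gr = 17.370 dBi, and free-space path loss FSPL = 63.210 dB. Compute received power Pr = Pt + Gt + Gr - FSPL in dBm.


Pr = 46.800 + 24.240 + 17.370 - 63.210 = 25.20 dBm

25.20 dBm


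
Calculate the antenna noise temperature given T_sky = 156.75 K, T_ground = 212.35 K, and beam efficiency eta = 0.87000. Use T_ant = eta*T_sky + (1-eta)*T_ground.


T_ant = 0.87000 * 156.75 + (1 - 0.87000) * 212.35 = 164.0 K

164.0 K


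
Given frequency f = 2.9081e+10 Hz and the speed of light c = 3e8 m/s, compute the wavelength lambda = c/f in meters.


lambda = c / f = 3.0000e+08 / 2.9081e+10 = 0.01032 m

0.01032 m


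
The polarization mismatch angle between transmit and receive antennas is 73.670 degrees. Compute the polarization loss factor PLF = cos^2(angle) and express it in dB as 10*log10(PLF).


PLF_linear = cos^2(73.670 deg) = 0.07905613
PLF_dB = 10 * log10(0.07905613) = -11.02 dB

-11.02 dB


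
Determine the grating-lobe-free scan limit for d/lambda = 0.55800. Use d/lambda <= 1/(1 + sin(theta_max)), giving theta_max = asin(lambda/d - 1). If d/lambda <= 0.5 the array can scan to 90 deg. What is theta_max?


lambda/d - 1 = 1/0.55800 - 1 = 0.7921147
theta_max = asin(0.7921147) = 52.38 deg

52.38 deg


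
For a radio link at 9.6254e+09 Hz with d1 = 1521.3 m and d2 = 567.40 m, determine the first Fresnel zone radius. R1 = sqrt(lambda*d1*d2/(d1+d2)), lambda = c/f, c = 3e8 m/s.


lambda = c / f = 3.0000e+08 / 9.6254e+09 = 0.03116754 m
R1 = sqrt(0.03116754 * 1521.3 * 567.40 / (1521.3 + 567.40)) = 3.589 m

3.589 m


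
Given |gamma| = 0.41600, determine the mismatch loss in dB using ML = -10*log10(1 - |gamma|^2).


ML = -10 * log10(1 - 0.41600^2) = -10 * log10(0.826944) = 0.8252 dB

0.8252 dB


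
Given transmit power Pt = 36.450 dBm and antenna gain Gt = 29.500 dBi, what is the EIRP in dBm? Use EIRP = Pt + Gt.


EIRP = Pt + Gt = 36.450 + 29.500 = 65.95 dBm

65.95 dBm


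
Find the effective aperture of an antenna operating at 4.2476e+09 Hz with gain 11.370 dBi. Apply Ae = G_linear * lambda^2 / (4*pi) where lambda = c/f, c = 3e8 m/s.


lambda = c / f = 3.0000e+08 / 4.2476e+09 = 0.07062812 m
G_linear = 10^(11.370/10) = 13.70882
Ae = G_linear * lambda^2 / (4*pi) = 13.70882 * 0.07062812^2 / (4*pi) = 5.442e-03 m^2

5.442e-03 m^2


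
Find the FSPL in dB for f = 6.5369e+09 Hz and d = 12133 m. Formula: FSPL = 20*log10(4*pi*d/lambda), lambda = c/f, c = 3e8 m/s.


lambda = c / f = 3.0000e+08 / 6.5369e+09 = 0.04589331 m
FSPL = 20 * log10(4*pi*12133/0.04589331) = 130.4 dB

130.4 dB


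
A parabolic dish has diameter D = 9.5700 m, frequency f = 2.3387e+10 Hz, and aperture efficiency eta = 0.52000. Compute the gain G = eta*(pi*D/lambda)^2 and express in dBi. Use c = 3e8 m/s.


lambda = c / f = 3.0000e+08 / 2.3387e+10 = 0.01282764 m
G_linear = 0.52000 * (pi * 9.5700 / 0.01282764)^2 = 2.856495e+06
G_dBi = 10 * log10(2.856495e+06) = 64.56 dBi

64.56 dBi


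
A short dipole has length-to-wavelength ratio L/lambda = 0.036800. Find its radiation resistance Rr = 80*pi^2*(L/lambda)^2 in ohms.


Rr = 80 * pi^2 * (0.036800)^2 = 80 * 9.869604 * 1.354240e-03 = 1.069 ohm

1.069 ohm


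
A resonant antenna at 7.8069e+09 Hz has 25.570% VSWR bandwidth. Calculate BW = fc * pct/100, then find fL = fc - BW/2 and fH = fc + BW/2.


BW = 7.8069e+09 * 25.570/100 = 1.996224e+09 Hz
fL = 7.8069e+09 - 1.996224e+09/2 = 6.809e+09 Hz
fH = 7.8069e+09 + 1.996224e+09/2 = 8.805e+09 Hz

BW=1.996e+09 Hz, fL=6.809e+09 Hz, fH=8.805e+09 Hz


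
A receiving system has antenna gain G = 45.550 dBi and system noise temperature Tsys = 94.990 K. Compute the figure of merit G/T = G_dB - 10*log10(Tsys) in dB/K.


G/T = 45.550 - 10*log10(94.990) = 45.550 - 19.77678 = 25.77 dB/K

25.77 dB/K


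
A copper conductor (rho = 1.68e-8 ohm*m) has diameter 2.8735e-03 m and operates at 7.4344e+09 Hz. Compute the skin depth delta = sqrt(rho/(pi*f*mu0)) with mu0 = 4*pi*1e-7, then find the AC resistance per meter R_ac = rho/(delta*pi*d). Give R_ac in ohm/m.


delta = sqrt(1.68e-8 / (pi * 7.4344e+09 * 4*pi*1e-7)) = 7.565747e-07 m
R_ac = 1.68e-8 / (7.565747e-07 * pi * 2.8735e-03) = 2.460 ohm/m

2.460 ohm/m


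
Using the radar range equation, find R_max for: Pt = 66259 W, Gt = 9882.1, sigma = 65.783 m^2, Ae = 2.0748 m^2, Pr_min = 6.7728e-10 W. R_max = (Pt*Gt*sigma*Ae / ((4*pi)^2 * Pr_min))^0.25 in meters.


R^4 = 66259*9882.1*65.783*2.0748 / ((4*pi)^2 * 6.7728e-10) = 8.355954e+17
R_max = 8.355954e+17^0.25 = 30234 m

30234 m


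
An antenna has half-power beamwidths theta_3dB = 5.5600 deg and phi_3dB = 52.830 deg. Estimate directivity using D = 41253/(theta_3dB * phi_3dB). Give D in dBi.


D_linear = 41253 / (5.5600 * 52.830) = 140.4430
D_dBi = 10 * log10(140.4430) = 21.48 dBi

21.48 dBi


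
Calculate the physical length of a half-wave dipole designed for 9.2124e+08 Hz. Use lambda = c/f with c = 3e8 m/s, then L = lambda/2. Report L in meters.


lambda = c / f = 3.0000e+08 / 9.2124e+08 = 0.3256480 m
L = lambda / 2 = 0.3256480 / 2 = 0.1628 m

0.1628 m


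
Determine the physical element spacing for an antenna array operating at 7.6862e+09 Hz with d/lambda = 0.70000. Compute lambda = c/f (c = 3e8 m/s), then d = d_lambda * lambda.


lambda = c / f = 3.0000e+08 / 7.6862e+09 = 0.03903099 m
d = 0.70000 * 0.03903099 = 0.02732 m

0.02732 m


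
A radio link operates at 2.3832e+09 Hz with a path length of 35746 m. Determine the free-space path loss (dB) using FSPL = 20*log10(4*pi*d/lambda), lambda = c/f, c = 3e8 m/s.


lambda = c / f = 3.0000e+08 / 2.3832e+09 = 0.1258812 m
FSPL = 20 * log10(4*pi*35746/0.1258812) = 131.0 dB

131.0 dB


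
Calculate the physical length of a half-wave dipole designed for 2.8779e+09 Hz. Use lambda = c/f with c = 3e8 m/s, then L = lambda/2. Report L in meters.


lambda = c / f = 3.0000e+08 / 2.8779e+09 = 0.1042427 m
L = lambda / 2 = 0.1042427 / 2 = 0.05212 m

0.05212 m


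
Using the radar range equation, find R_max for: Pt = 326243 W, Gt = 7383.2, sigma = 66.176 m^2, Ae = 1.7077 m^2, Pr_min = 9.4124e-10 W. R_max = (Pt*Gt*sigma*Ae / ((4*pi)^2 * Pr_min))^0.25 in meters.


R^4 = 326243*7383.2*66.176*1.7077 / ((4*pi)^2 * 9.4124e-10) = 1.831377e+18
R_max = 1.831377e+18^0.25 = 36787 m

36787 m


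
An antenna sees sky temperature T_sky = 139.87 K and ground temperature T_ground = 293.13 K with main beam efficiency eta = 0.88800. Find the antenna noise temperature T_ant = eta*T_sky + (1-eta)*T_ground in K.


T_ant = 0.88800 * 139.87 + (1 - 0.88800) * 293.13 = 157.0 K

157.0 K


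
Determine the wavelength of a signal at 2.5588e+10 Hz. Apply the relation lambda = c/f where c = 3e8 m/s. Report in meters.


lambda = c / f = 3.0000e+08 / 2.5588e+10 = 0.01172 m

0.01172 m


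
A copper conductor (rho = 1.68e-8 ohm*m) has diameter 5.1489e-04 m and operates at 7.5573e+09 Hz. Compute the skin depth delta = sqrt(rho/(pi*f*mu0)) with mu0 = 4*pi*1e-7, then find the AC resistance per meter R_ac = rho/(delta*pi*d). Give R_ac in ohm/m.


delta = sqrt(1.68e-8 / (pi * 7.5573e+09 * 4*pi*1e-7)) = 7.503976e-07 m
R_ac = 1.68e-8 / (7.503976e-07 * pi * 5.1489e-04) = 13.84 ohm/m

13.84 ohm/m


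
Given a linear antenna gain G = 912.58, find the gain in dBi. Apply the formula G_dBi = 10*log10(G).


G_dBi = 10 * log10(912.58) = 29.60 dBi

29.60 dBi


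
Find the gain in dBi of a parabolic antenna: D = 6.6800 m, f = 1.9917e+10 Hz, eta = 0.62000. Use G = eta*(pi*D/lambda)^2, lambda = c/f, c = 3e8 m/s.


lambda = c / f = 3.0000e+08 / 1.9917e+10 = 0.01506251 m
G_linear = 0.62000 * (pi * 6.6800 / 0.01506251)^2 = 1.203510e+06
G_dBi = 10 * log10(1.203510e+06) = 60.80 dBi

60.80 dBi


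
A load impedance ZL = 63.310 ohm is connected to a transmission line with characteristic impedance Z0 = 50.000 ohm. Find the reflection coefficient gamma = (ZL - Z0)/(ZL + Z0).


gamma = (63.310 - 50.000) / (63.310 + 50.000) = 0.1175

0.1175


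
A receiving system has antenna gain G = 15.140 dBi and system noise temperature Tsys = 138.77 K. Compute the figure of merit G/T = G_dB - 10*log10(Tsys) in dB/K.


G/T = 15.140 - 10*log10(138.77) = 15.140 - 21.42296 = -6.283 dB/K

-6.283 dB/K


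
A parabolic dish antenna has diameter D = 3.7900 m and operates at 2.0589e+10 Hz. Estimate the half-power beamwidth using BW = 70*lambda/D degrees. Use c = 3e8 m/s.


lambda = c / f = 3.0000e+08 / 2.0589e+10 = 0.01457089 m
BW = 70 * 0.01457089 / 3.7900 = 0.2691 deg

0.2691 deg


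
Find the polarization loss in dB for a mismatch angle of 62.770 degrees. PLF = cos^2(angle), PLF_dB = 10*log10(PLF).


PLF_linear = cos^2(62.770 deg) = 0.2093644
PLF_dB = 10 * log10(0.2093644) = -6.791 dB

-6.791 dB


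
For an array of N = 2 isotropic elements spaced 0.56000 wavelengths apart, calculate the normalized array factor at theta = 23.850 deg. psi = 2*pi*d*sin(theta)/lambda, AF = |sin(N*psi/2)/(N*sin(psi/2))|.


psi = 2*pi*0.56000*sin(23.850 deg) = 1.422717 rad
AF = |sin(2*1.422717/2) / (2*sin(1.422717/2))| = 0.7575

0.7575


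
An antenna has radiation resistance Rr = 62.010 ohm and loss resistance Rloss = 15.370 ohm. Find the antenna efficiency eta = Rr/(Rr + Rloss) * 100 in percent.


eta = 62.010 / (62.010 + 15.370) * 100 = 80.14%

80.14%


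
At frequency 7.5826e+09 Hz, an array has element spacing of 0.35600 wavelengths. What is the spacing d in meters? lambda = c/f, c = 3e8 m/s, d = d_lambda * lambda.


lambda = c / f = 3.0000e+08 / 7.5826e+09 = 0.03956427 m
d = 0.35600 * 0.03956427 = 0.01408 m

0.01408 m


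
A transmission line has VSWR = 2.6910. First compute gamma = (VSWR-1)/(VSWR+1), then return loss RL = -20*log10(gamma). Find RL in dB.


gamma = (2.6910 - 1) / (2.6910 + 1) = 0.4581414
RL = -20 * log10(0.4581414) = 6.780 dB

6.780 dB


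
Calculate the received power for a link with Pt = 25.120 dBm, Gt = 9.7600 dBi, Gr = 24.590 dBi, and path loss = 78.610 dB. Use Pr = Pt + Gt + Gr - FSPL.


Pr = 25.120 + 9.7600 + 24.590 - 78.610 = -19.14 dBm

-19.14 dBm


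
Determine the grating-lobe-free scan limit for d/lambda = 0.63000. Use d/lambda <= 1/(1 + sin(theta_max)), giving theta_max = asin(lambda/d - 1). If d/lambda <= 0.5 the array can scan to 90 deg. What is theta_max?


lambda/d - 1 = 1/0.63000 - 1 = 0.5873016
theta_max = asin(0.5873016) = 35.97 deg

35.97 deg


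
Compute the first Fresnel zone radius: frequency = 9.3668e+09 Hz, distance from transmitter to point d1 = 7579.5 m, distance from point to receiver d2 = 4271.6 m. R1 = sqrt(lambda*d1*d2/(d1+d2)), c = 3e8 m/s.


lambda = c / f = 3.0000e+08 / 9.3668e+09 = 0.03202801 m
R1 = sqrt(0.03202801 * 7579.5 * 4271.6 / (7579.5 + 4271.6)) = 9.354 m

9.354 m


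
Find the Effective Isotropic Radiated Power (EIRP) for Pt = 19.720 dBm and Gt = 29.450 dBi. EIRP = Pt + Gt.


EIRP = Pt + Gt = 19.720 + 29.450 = 49.17 dBm

49.17 dBm


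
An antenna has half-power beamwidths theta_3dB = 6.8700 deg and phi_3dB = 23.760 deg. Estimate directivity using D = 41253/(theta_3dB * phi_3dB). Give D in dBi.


D_linear = 41253 / (6.8700 * 23.760) = 252.7274
D_dBi = 10 * log10(252.7274) = 24.03 dBi

24.03 dBi


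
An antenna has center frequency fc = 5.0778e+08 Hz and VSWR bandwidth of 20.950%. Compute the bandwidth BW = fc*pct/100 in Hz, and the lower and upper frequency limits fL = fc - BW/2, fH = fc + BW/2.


BW = 5.0778e+08 * 20.950/100 = 1.063799e+08 Hz
fL = 5.0778e+08 - 1.063799e+08/2 = 4.546e+08 Hz
fH = 5.0778e+08 + 1.063799e+08/2 = 5.610e+08 Hz

BW=1.064e+08 Hz, fL=4.546e+08 Hz, fH=5.610e+08 Hz


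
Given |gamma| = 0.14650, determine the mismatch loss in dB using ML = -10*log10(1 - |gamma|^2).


ML = -10 * log10(1 - 0.14650^2) = -10 * log10(0.97853775) = 0.09422 dB

0.09422 dB


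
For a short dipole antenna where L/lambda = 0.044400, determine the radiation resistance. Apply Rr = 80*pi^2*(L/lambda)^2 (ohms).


Rr = 80 * pi^2 * (0.044400)^2 = 80 * 9.869604 * 1.971360e-03 = 1.557 ohm

1.557 ohm


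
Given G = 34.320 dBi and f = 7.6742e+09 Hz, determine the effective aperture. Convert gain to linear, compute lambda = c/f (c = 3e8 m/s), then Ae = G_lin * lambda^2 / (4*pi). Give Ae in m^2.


lambda = c / f = 3.0000e+08 / 7.6742e+09 = 0.03909202 m
G_linear = 10^(34.320/10) = 2703.958
Ae = G_linear * lambda^2 / (4*pi) = 2703.958 * 0.03909202^2 / (4*pi) = 0.3288 m^2

0.3288 m^2


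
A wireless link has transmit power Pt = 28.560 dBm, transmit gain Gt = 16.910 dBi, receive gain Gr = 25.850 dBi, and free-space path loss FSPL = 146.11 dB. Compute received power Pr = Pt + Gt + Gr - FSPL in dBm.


Pr = 28.560 + 16.910 + 25.850 - 146.11 = -74.79 dBm

-74.79 dBm


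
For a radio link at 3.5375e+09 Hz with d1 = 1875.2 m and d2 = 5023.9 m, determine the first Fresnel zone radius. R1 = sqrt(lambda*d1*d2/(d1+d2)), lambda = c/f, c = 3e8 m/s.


lambda = c / f = 3.0000e+08 / 3.5375e+09 = 0.08480565 m
R1 = sqrt(0.08480565 * 1875.2 * 5023.9 / (1875.2 + 5023.9)) = 10.76 m

10.76 m


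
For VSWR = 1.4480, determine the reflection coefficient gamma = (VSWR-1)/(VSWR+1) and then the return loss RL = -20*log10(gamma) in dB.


gamma = (1.4480 - 1) / (1.4480 + 1) = 0.1830065
RL = -20 * log10(0.1830065) = 14.75 dB

14.75 dB


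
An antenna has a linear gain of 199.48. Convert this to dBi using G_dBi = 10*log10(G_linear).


G_dBi = 10 * log10(199.48) = 23.00 dBi

23.00 dBi


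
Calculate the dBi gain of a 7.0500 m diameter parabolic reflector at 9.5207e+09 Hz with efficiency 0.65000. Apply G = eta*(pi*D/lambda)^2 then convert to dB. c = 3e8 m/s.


lambda = c / f = 3.0000e+08 / 9.5207e+09 = 0.03151029 m
G_linear = 0.65000 * (pi * 7.0500 / 0.03151029)^2 = 321134.2
G_dBi = 10 * log10(321134.2) = 55.07 dBi

55.07 dBi


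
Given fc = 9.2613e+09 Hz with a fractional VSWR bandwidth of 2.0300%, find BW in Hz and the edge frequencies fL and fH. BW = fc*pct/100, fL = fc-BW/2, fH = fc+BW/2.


BW = 9.2613e+09 * 2.0300/100 = 1.880044e+08 Hz
fL = 9.2613e+09 - 1.880044e+08/2 = 9.167e+09 Hz
fH = 9.2613e+09 + 1.880044e+08/2 = 9.355e+09 Hz

BW=1.880e+08 Hz, fL=9.167e+09 Hz, fH=9.355e+09 Hz


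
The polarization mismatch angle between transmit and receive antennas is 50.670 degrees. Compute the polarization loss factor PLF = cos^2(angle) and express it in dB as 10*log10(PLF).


PLF_linear = cos^2(50.670 deg) = 0.4016847
PLF_dB = 10 * log10(0.4016847) = -3.961 dB

-3.961 dB


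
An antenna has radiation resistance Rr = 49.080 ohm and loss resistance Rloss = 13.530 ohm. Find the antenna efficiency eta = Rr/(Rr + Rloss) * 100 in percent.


eta = 49.080 / (49.080 + 13.530) * 100 = 78.39%

78.39%


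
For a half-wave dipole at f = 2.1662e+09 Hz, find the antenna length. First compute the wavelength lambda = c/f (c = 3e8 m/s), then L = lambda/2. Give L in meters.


lambda = c / f = 3.0000e+08 / 2.1662e+09 = 0.1384914 m
L = lambda / 2 = 0.1384914 / 2 = 0.06925 m

0.06925 m


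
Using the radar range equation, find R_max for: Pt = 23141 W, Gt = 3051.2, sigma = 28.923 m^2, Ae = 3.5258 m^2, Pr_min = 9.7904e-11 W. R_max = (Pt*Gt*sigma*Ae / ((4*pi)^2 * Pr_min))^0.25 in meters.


R^4 = 23141*3051.2*28.923*3.5258 / ((4*pi)^2 * 9.7904e-11) = 4.657294e+17
R_max = 4.657294e+17^0.25 = 26124 m

26124 m


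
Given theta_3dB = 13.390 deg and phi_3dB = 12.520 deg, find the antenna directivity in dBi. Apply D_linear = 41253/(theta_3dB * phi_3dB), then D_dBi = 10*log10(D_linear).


D_linear = 41253 / (13.390 * 12.520) = 246.0768
D_dBi = 10 * log10(246.0768) = 23.91 dBi

23.91 dBi


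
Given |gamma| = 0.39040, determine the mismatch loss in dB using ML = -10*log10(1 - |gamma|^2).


ML = -10 * log10(1 - 0.39040^2) = -10 * log10(0.84758784) = 0.7182 dB

0.7182 dB


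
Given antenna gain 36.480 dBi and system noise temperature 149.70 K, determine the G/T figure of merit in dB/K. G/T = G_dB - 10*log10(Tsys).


G/T = 36.480 - 10*log10(149.70) = 36.480 - 21.75222 = 14.73 dB/K

14.73 dB/K


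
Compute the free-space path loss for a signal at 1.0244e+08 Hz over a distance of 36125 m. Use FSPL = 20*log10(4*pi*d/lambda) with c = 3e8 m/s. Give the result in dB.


lambda = c / f = 3.0000e+08 / 1.0244e+08 = 2.928544 m
FSPL = 20 * log10(4*pi*36125/2.928544) = 103.8 dB

103.8 dB


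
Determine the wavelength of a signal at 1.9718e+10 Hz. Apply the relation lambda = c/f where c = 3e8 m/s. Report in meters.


lambda = c / f = 3.0000e+08 / 1.9718e+10 = 0.01521 m

0.01521 m


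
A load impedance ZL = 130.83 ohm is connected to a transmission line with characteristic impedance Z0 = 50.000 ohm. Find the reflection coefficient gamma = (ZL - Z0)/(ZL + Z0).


gamma = (130.83 - 50.000) / (130.83 + 50.000) = 0.4470

0.4470


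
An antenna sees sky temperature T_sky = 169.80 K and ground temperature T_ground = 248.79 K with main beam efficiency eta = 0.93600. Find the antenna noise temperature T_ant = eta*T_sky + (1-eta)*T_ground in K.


T_ant = 0.93600 * 169.80 + (1 - 0.93600) * 248.79 = 174.9 K

174.9 K


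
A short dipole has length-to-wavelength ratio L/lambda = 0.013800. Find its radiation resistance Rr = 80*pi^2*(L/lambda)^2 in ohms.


Rr = 80 * pi^2 * (0.013800)^2 = 80 * 9.869604 * 1.904400e-04 = 0.1504 ohm

0.1504 ohm


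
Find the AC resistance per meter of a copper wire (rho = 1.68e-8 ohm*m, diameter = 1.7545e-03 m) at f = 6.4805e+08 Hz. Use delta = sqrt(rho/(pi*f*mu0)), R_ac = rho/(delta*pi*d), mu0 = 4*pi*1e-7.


delta = sqrt(1.68e-8 / (pi * 6.4805e+08 * 4*pi*1e-7)) = 2.562539e-06 m
R_ac = 1.68e-8 / (2.562539e-06 * pi * 1.7545e-03) = 1.189 ohm/m

1.189 ohm/m


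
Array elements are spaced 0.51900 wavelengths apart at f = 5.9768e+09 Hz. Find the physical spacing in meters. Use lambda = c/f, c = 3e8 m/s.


lambda = c / f = 3.0000e+08 / 5.9768e+09 = 0.05019408 m
d = 0.51900 * 0.05019408 = 0.02605 m

0.02605 m


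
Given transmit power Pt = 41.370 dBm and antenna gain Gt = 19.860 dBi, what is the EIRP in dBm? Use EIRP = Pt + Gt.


EIRP = Pt + Gt = 41.370 + 19.860 = 61.23 dBm

61.23 dBm


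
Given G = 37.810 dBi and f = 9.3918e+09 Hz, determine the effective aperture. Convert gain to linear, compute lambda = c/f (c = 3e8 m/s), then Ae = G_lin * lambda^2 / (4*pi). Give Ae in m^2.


lambda = c / f = 3.0000e+08 / 9.3918e+09 = 0.03194276 m
G_linear = 10^(37.810/10) = 6039.486
Ae = G_linear * lambda^2 / (4*pi) = 6039.486 * 0.03194276^2 / (4*pi) = 0.4904 m^2

0.4904 m^2


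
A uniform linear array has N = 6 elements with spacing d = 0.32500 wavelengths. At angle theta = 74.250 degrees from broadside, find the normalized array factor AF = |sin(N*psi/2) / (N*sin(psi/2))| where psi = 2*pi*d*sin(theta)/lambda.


psi = 2*pi*0.32500*sin(74.250 deg) = 1.965367 rad
AF = |sin(6*1.965367/2) / (6*sin(1.965367/2))| = 0.07562

0.07562


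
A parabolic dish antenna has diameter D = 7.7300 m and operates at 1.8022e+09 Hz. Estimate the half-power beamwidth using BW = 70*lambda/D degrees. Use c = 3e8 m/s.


lambda = c / f = 3.0000e+08 / 1.8022e+09 = 0.1664632 m
BW = 70 * 0.1664632 / 7.7300 = 1.507 deg

1.507 deg


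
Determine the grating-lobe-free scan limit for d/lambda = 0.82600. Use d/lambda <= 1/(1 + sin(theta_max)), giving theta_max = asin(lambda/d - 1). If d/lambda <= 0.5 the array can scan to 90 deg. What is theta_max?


lambda/d - 1 = 1/0.82600 - 1 = 0.2106538
theta_max = asin(0.2106538) = 12.16 deg

12.16 deg


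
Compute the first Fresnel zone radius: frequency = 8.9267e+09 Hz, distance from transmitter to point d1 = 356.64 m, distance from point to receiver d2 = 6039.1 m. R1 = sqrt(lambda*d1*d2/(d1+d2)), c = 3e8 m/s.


lambda = c / f = 3.0000e+08 / 8.9267e+09 = 0.03360704 m
R1 = sqrt(0.03360704 * 356.64 * 6039.1 / (356.64 + 6039.1)) = 3.364 m

3.364 m


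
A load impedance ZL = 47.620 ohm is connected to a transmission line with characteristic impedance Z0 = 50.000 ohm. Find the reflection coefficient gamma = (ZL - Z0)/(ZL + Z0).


gamma = (47.620 - 50.000) / (47.620 + 50.000) = -0.02438

-0.02438


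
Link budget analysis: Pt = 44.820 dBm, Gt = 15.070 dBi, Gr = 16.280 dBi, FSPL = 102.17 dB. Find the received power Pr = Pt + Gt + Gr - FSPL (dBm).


Pr = 44.820 + 15.070 + 16.280 - 102.17 = -26.00 dBm

-26.00 dBm


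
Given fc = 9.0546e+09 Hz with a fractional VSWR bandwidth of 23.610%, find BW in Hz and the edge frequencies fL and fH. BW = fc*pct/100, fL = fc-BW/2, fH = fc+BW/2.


BW = 9.0546e+09 * 23.610/100 = 2.137791e+09 Hz
fL = 9.0546e+09 - 2.137791e+09/2 = 7.986e+09 Hz
fH = 9.0546e+09 + 2.137791e+09/2 = 1.012e+10 Hz

BW=2.138e+09 Hz, fL=7.986e+09 Hz, fH=1.012e+10 Hz


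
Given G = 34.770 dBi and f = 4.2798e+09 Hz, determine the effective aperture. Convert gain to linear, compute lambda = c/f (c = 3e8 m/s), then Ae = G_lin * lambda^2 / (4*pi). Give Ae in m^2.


lambda = c / f = 3.0000e+08 / 4.2798e+09 = 0.07009673 m
G_linear = 10^(34.770/10) = 2999.163
Ae = G_linear * lambda^2 / (4*pi) = 2999.163 * 0.07009673^2 / (4*pi) = 1.173 m^2

1.173 m^2


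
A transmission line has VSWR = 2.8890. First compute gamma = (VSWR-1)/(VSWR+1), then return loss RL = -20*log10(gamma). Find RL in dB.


gamma = (2.8890 - 1) / (2.8890 + 1) = 0.4857290
RL = -20 * log10(0.4857290) = 6.272 dB

6.272 dB


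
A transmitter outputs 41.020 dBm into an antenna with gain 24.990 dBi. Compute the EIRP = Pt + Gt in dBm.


EIRP = Pt + Gt = 41.020 + 24.990 = 66.01 dBm

66.01 dBm


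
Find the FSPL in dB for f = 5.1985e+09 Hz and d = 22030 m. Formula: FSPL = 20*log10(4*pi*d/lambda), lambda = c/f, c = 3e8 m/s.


lambda = c / f = 3.0000e+08 / 5.1985e+09 = 0.05770895 m
FSPL = 20 * log10(4*pi*22030/0.05770895) = 133.6 dB

133.6 dB


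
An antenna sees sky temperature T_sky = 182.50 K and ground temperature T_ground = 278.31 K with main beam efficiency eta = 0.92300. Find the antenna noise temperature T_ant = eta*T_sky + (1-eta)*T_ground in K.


T_ant = 0.92300 * 182.50 + (1 - 0.92300) * 278.31 = 189.9 K

189.9 K


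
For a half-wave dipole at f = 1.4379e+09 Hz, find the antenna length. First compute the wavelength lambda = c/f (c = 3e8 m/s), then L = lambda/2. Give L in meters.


lambda = c / f = 3.0000e+08 / 1.4379e+09 = 0.2086376 m
L = lambda / 2 = 0.2086376 / 2 = 0.1043 m

0.1043 m


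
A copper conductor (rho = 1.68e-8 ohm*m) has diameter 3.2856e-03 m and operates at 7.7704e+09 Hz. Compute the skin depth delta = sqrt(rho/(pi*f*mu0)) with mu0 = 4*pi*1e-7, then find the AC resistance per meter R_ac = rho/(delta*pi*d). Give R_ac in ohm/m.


delta = sqrt(1.68e-8 / (pi * 7.7704e+09 * 4*pi*1e-7)) = 7.400364e-07 m
R_ac = 1.68e-8 / (7.400364e-07 * pi * 3.2856e-03) = 2.199 ohm/m

2.199 ohm/m


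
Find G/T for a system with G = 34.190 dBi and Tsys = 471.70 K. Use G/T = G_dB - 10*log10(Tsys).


G/T = 34.190 - 10*log10(471.70) = 34.190 - 26.73666 = 7.453 dB/K

7.453 dB/K


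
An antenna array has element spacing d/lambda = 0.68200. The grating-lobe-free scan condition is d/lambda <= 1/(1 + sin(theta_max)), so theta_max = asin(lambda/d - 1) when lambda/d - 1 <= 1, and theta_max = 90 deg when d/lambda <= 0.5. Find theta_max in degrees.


lambda/d - 1 = 1/0.68200 - 1 = 0.4662757
theta_max = asin(0.4662757) = 27.79 deg

27.79 deg


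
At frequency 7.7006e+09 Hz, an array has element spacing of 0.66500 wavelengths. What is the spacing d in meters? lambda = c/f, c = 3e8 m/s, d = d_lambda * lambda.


lambda = c / f = 3.0000e+08 / 7.7006e+09 = 0.03895800 m
d = 0.66500 * 0.03895800 = 0.02591 m

0.02591 m


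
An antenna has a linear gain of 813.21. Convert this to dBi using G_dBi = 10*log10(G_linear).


G_dBi = 10 * log10(813.21) = 29.10 dBi

29.10 dBi


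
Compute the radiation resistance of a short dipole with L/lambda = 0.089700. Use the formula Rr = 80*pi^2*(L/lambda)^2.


Rr = 80 * pi^2 * (0.089700)^2 = 80 * 9.869604 * 8.046090e-03 = 6.353 ohm

6.353 ohm


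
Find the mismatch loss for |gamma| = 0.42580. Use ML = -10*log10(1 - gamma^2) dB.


ML = -10 * log10(1 - 0.42580^2) = -10 * log10(0.81869436) = 0.8688 dB

0.8688 dB


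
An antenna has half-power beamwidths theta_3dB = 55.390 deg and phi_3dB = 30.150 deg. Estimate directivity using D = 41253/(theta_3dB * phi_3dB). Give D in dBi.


D_linear = 41253 / (55.390 * 30.150) = 24.70227
D_dBi = 10 * log10(24.70227) = 13.93 dBi

13.93 dBi


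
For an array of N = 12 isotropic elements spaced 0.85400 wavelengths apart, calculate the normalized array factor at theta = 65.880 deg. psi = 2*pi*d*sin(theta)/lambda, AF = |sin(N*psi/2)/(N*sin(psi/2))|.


psi = 2*pi*0.85400*sin(65.880 deg) = 4.897357 rad
AF = |sin(12*4.897357/2) / (12*sin(4.897357/2))| = 0.1168

0.1168


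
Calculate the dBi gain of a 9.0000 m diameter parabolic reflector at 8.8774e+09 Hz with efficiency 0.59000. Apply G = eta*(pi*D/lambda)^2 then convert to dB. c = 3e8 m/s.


lambda = c / f = 3.0000e+08 / 8.8774e+09 = 0.03379368 m
G_linear = 0.59000 * (pi * 9.0000 / 0.03379368)^2 = 413015.0
G_dBi = 10 * log10(413015.0) = 56.16 dBi

56.16 dBi


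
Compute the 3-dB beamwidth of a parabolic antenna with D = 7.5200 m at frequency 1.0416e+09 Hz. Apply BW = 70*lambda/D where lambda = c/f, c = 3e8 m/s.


lambda = c / f = 3.0000e+08 / 1.0416e+09 = 0.2880184 m
BW = 70 * 0.2880184 / 7.5200 = 2.681 deg

2.681 deg


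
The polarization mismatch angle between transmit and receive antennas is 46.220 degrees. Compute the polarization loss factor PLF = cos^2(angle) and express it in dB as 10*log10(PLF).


PLF_linear = cos^2(46.220 deg) = 0.4787134
PLF_dB = 10 * log10(0.4787134) = -3.199 dB

-3.199 dB


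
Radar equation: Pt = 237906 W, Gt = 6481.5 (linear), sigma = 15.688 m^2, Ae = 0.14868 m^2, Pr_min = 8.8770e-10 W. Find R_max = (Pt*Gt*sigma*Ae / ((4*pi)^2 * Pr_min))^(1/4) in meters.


R^4 = 237906*6481.5*15.688*0.14868 / ((4*pi)^2 * 8.8770e-10) = 2.565755e+16
R_max = 2.565755e+16^0.25 = 12656 m

12656 m


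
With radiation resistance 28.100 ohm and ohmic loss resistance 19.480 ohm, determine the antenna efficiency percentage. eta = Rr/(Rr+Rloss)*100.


eta = 28.100 / (28.100 + 19.480) * 100 = 59.06%

59.06%


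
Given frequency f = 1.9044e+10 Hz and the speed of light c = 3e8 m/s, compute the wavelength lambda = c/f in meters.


lambda = c / f = 3.0000e+08 / 1.9044e+10 = 0.01575 m

0.01575 m


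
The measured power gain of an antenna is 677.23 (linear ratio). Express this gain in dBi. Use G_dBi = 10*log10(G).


G_dBi = 10 * log10(677.23) = 28.31 dBi

28.31 dBi


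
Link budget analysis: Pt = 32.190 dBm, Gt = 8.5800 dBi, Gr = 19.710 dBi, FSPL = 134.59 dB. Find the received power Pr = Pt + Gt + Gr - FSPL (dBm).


Pr = 32.190 + 8.5800 + 19.710 - 134.59 = -74.11 dBm

-74.11 dBm


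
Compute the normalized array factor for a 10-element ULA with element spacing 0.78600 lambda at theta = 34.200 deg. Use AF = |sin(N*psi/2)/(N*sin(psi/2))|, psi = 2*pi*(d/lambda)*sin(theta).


psi = 2*pi*0.78600*sin(34.200 deg) = 2.775896 rad
AF = |sin(10*2.775896/2) / (10*sin(2.775896/2))| = 0.09834

0.09834


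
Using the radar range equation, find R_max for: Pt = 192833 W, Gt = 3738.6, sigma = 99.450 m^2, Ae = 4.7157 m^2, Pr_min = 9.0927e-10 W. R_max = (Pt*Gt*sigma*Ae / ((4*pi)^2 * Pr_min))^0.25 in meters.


R^4 = 192833*3738.6*99.450*4.7157 / ((4*pi)^2 * 9.0927e-10) = 2.354663e+18
R_max = 2.354663e+18^0.25 = 39173 m

39173 m


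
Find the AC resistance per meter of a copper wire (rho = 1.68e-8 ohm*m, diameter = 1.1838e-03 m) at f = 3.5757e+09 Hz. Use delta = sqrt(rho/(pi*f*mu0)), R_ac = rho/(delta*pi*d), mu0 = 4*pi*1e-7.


delta = sqrt(1.68e-8 / (pi * 3.5757e+09 * 4*pi*1e-7)) = 1.090923e-06 m
R_ac = 1.68e-8 / (1.090923e-06 * pi * 1.1838e-03) = 4.141 ohm/m

4.141 ohm/m


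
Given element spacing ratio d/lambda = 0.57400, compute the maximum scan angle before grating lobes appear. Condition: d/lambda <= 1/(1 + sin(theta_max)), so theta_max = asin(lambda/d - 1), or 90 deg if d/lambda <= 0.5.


lambda/d - 1 = 1/0.57400 - 1 = 0.7421603
theta_max = asin(0.7421603) = 47.92 deg

47.92 deg


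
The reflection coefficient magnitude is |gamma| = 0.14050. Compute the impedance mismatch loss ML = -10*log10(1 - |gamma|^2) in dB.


ML = -10 * log10(1 - 0.14050^2) = -10 * log10(0.98025975) = 0.08659 dB

0.08659 dB


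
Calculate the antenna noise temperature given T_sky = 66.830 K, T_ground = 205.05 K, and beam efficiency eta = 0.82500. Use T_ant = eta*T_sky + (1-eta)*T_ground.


T_ant = 0.82500 * 66.830 + (1 - 0.82500) * 205.05 = 91.02 K

91.02 K


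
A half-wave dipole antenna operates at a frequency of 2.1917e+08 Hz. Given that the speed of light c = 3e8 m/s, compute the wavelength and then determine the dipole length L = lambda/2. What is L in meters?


lambda = c / f = 3.0000e+08 / 2.1917e+08 = 1.368800 m
L = lambda / 2 = 1.368800 / 2 = 0.6844 m

0.6844 m


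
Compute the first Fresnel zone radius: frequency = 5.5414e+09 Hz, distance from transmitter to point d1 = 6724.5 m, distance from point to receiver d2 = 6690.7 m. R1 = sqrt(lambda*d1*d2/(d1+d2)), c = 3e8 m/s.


lambda = c / f = 3.0000e+08 / 5.5414e+09 = 0.05413794 m
R1 = sqrt(0.05413794 * 6724.5 * 6690.7 / (6724.5 + 6690.7)) = 13.47 m

13.47 m


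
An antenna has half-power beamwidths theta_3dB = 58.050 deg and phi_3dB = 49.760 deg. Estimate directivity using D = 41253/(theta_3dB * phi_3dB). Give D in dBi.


D_linear = 41253 / (58.050 * 49.760) = 14.28147
D_dBi = 10 * log10(14.28147) = 11.55 dBi

11.55 dBi


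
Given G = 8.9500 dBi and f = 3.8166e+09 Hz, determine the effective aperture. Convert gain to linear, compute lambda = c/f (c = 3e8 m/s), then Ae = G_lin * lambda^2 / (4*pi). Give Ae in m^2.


lambda = c / f = 3.0000e+08 / 3.8166e+09 = 0.07860399 m
G_linear = 10^(8.9500/10) = 7.852356
Ae = G_linear * lambda^2 / (4*pi) = 7.852356 * 0.07860399^2 / (4*pi) = 3.861e-03 m^2

3.861e-03 m^2


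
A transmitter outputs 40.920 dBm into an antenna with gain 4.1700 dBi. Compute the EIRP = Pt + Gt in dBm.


EIRP = Pt + Gt = 40.920 + 4.1700 = 45.09 dBm

45.09 dBm


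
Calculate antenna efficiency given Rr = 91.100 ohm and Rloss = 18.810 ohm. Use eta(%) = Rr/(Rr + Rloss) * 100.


eta = 91.100 / (91.100 + 18.810) * 100 = 82.89%

82.89%


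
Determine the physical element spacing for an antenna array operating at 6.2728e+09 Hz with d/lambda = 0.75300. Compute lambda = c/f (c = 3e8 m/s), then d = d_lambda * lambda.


lambda = c / f = 3.0000e+08 / 6.2728e+09 = 0.04782553 m
d = 0.75300 * 0.04782553 = 0.03601 m

0.03601 m


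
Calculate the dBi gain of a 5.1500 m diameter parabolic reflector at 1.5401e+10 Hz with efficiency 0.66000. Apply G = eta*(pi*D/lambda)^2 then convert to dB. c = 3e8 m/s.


lambda = c / f = 3.0000e+08 / 1.5401e+10 = 0.01947925 m
G_linear = 0.66000 * (pi * 5.1500 / 0.01947925)^2 = 455316.8
G_dBi = 10 * log10(455316.8) = 56.58 dBi

56.58 dBi


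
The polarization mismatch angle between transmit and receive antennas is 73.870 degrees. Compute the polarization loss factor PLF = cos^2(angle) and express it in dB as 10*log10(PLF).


PLF_linear = cos^2(73.870 deg) = 0.07718266
PLF_dB = 10 * log10(0.07718266) = -11.12 dB

-11.12 dB


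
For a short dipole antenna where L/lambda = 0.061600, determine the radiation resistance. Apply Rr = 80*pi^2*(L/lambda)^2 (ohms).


Rr = 80 * pi^2 * (0.061600)^2 = 80 * 9.869604 * 3.794560e-03 = 2.996 ohm

2.996 ohm


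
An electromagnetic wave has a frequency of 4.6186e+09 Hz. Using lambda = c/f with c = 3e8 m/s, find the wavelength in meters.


lambda = c / f = 3.0000e+08 / 4.6186e+09 = 0.06495 m

0.06495 m


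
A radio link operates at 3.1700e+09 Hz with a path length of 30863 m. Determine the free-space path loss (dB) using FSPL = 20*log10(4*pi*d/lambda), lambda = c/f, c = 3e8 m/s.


lambda = c / f = 3.0000e+08 / 3.1700e+09 = 0.09463722 m
FSPL = 20 * log10(4*pi*30863/0.09463722) = 132.3 dB

132.3 dB


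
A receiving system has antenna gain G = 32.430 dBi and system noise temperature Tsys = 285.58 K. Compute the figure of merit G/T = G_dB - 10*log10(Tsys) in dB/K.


G/T = 32.430 - 10*log10(285.58) = 32.430 - 24.55728 = 7.873 dB/K

7.873 dB/K


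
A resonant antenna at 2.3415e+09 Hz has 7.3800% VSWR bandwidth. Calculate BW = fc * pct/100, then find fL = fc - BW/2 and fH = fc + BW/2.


BW = 2.3415e+09 * 7.3800/100 = 1.728027e+08 Hz
fL = 2.3415e+09 - 1.728027e+08/2 = 2.255e+09 Hz
fH = 2.3415e+09 + 1.728027e+08/2 = 2.428e+09 Hz

BW=1.728e+08 Hz, fL=2.255e+09 Hz, fH=2.428e+09 Hz


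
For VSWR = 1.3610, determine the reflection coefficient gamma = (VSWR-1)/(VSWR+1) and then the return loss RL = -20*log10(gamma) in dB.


gamma = (1.3610 - 1) / (1.3610 + 1) = 0.1529013
RL = -20 * log10(0.1529013) = 16.31 dB

16.31 dB


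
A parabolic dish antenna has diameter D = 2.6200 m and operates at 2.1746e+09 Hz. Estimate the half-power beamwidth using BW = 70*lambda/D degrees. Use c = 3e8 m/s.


lambda = c / f = 3.0000e+08 / 2.1746e+09 = 0.1379564 m
BW = 70 * 0.1379564 / 2.6200 = 3.686 deg

3.686 deg


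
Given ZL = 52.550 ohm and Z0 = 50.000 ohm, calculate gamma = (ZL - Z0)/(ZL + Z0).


gamma = (52.550 - 50.000) / (52.550 + 50.000) = 0.02487

0.02487


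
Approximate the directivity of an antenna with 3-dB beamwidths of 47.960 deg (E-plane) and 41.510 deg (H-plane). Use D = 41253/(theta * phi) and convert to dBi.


D_linear = 41253 / (47.960 * 41.510) = 20.72162
D_dBi = 10 * log10(20.72162) = 13.16 dBi

13.16 dBi


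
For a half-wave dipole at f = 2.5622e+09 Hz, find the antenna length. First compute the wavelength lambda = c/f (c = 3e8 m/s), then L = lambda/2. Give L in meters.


lambda = c / f = 3.0000e+08 / 2.5622e+09 = 0.1170869 m
L = lambda / 2 = 0.1170869 / 2 = 0.05854 m

0.05854 m


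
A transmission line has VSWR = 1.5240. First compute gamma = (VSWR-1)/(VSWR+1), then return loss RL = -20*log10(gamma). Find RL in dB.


gamma = (1.5240 - 1) / (1.5240 + 1) = 0.2076070
RL = -20 * log10(0.2076070) = 13.66 dB

13.66 dB


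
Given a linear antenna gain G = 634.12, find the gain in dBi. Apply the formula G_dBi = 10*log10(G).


G_dBi = 10 * log10(634.12) = 28.02 dBi

28.02 dBi


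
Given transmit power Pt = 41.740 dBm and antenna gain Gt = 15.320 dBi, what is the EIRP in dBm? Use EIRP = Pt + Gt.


EIRP = Pt + Gt = 41.740 + 15.320 = 57.06 dBm

57.06 dBm


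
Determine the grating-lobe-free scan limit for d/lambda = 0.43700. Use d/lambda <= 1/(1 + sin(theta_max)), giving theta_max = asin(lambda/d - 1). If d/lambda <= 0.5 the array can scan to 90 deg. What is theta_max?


lambda/d - 1 = 1/0.43700 - 1 = 1.288330 >= 1
d/lambda <= 0.5, so the array can scan to endfire without grating lobes: theta_max = 90 deg

90 deg


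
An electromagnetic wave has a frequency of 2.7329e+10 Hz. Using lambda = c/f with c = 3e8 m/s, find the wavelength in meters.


lambda = c / f = 3.0000e+08 / 2.7329e+10 = 0.01098 m

0.01098 m


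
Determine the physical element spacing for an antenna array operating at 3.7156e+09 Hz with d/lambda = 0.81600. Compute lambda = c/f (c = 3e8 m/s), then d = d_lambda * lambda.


lambda = c / f = 3.0000e+08 / 3.7156e+09 = 0.08074066 m
d = 0.81600 * 0.08074066 = 0.06588 m

0.06588 m


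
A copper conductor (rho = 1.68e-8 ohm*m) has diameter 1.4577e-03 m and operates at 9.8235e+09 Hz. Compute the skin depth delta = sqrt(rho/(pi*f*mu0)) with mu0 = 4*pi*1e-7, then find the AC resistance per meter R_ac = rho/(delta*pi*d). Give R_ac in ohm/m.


delta = sqrt(1.68e-8 / (pi * 9.8235e+09 * 4*pi*1e-7)) = 6.581754e-07 m
R_ac = 1.68e-8 / (6.581754e-07 * pi * 1.4577e-03) = 5.574 ohm/m

5.574 ohm/m


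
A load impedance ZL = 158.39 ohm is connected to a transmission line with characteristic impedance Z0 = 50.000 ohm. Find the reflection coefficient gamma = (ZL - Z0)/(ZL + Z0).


gamma = (158.39 - 50.000) / (158.39 + 50.000) = 0.5201

0.5201


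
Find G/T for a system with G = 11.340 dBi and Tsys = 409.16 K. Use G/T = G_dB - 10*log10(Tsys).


G/T = 11.340 - 10*log10(409.16) = 11.340 - 26.11893 = -14.78 dB/K

-14.78 dB/K


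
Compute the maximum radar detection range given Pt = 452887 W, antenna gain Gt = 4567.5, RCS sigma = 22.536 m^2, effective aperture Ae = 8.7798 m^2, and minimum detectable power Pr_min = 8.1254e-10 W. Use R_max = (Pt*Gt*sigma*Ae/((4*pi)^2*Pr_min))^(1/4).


R^4 = 452887*4567.5*22.536*8.7798 / ((4*pi)^2 * 8.1254e-10) = 3.189814e+18
R_max = 3.189814e+18^0.25 = 42261 m

42261 m
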